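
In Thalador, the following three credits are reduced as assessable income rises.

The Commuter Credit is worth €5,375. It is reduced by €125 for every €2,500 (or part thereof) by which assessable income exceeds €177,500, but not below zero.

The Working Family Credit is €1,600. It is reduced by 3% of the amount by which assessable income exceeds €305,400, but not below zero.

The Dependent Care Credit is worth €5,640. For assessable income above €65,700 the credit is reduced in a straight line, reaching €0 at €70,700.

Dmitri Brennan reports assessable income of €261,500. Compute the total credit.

Commuter Credit: income exceeds €177,500 by €84,000, which is 34 full-or-partial €2,500 increments; reduction = 34 × €125 = €4,250, leaving €1,125.
Working Family Credit: €261,500 is at or below the €305,400 threshold, so the full €1,600 applies.
Dependent Care Credit: €261,500 is at or above €70,700, so the credit is €0.
Total: €1,125 + €1,600 + €0 = €2,725.

€2,725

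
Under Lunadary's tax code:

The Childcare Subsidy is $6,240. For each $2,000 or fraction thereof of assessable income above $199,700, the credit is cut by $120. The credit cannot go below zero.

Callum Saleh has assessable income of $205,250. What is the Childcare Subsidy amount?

Childcare Subsidy: income exceeds $199,700 by $5,550, which is 3 full-or-partial $2,000 increments; reduction = 3 × $120 = $360, leaving $5,880.

$5,880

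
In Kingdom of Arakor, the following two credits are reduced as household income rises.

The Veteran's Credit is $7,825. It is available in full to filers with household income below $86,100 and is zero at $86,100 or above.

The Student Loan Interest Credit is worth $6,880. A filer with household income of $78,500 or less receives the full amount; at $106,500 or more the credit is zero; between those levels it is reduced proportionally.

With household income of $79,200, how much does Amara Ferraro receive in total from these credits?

Veteran's Credit: $79,200 is below the $86,100 cutoff, so the full $7,825 applies.
Student Loan Interest Credit: $79,200 is $700 into a $28,000 phase-out range, leaving 27,300/28,000 of the credit: $6,880 × 27,300/28,000 = $6,708.
Total: $7,825 + $6,708 = $14,533.

$14,533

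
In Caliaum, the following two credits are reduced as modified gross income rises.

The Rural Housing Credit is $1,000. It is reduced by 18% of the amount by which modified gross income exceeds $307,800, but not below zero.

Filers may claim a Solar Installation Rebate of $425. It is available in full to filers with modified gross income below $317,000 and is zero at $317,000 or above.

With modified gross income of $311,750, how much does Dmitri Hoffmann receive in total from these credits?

Rural Housing Credit: 18% of the $3,950 excess over $307,800 is $711; credit = $1,000 − $711 = $289.
Solar Installation Rebate: $311,750 is below the $317,000 cutoff, so the full $425 applies.
Total: $289 + $425 = $714.

$714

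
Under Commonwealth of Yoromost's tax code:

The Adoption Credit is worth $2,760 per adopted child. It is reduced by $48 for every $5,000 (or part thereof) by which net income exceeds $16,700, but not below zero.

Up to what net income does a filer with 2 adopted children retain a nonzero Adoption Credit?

$586,700

Full credit = 2 × $2,760 = $5,520.
After 114 increments the reduction is 114 × $48 = $5,472, leaving $48; one more increment wipes it out. Increment 114 ends at excess 114 × $5,000 = $570,000, so the highest qualifying income is $16,700 + $570,000 = $586,700.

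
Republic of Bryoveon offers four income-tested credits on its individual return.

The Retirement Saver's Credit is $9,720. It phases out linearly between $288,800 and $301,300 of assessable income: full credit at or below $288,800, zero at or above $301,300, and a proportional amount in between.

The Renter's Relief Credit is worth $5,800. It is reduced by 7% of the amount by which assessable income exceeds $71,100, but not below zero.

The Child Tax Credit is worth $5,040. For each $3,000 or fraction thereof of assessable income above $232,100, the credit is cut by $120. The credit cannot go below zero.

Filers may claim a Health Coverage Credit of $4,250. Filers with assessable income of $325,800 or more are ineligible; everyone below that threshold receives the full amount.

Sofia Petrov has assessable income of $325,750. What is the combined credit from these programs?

$5,450

Retirement Saver's Credit: $325,750 is at or above $301,300, so the credit is $0.
Renter's Relief Credit: 7% of the $254,650 excess over $71,100 is $17,825.50 ≥ base, so the credit is $0.
Child Tax Credit: income exceeds $232,100 by $93,650, which is 32 full-or-partial $3,000 increments; reduction = 32 × $120 = $3,840, leaving $1,200.
Health Coverage Credit: $325,750 is below the $325,800 cutoff, so the full $4,250 applies.
Total: $0 + $0 + $1,200 + $4,250 = $5,450.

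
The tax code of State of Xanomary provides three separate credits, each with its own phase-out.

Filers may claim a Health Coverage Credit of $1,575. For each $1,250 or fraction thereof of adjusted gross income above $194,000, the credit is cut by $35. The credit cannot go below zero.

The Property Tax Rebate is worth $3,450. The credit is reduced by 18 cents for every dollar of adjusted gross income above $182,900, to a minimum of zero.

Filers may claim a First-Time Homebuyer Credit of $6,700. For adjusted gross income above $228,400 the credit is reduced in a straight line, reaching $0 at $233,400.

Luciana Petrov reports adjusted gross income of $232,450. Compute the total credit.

Health Coverage Credit: income exceeds $194,000 by $38,450, which is 31 full-or-partial $1,250 increments; reduction = 31 × $35 = $1,085, leaving $490.
Property Tax Rebate: 18% of the $49,550 excess over $182,900 is $8,919 ≥ base, so the credit is $0.
First-Time Homebuyer Credit: $232,450 is $4,050 into a $5,000 phase-out range, leaving 950/5,000 of the credit: $6,700 × 950/5,000 = $1,273.
Total: $490 + $0 + $1,273 = $1,763.

$1,763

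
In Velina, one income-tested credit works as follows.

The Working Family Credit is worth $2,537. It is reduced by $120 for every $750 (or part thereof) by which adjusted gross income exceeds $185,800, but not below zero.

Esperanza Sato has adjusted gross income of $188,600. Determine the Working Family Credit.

Working Family Credit: income exceeds $185,800 by $2,800, which is 4 full-or-partial $750 increments; reduction = 4 × $120 = $480, leaving $2,057.

$2,057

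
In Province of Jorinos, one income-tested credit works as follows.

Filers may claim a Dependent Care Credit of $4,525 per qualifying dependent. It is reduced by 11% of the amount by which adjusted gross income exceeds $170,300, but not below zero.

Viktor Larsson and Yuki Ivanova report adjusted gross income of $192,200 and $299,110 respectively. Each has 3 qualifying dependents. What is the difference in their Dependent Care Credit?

$11,166

Viktor ($192,200): Dependent Care Credit: base = 3 × $4,525 = $13,575. 11% of the $21,900 excess over $170,300 is $2,409; credit = $13,575 − $2,409 = $11,166.
Yuki ($299,110): Dependent Care Credit: base = 3 × $4,525 = $13,575. 11% of the $128,810 excess over $170,300 is $14,169.10 ≥ base, so the credit is $0.
Difference: |$11,166 − $0| = $11,166.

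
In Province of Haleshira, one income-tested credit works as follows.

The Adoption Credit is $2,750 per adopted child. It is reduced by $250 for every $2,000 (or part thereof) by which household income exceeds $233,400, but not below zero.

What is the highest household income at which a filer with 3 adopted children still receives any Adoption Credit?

$297,400

Full credit = 3 × $2,750 = $8,250.
After 32 increments the reduction is 32 × $250 = $8,000, leaving $250; one more increment wipes it out. Increment 32 ends at excess 32 × $2,000 = $64,000, so the highest qualifying income is $233,400 + $64,000 = $297,400.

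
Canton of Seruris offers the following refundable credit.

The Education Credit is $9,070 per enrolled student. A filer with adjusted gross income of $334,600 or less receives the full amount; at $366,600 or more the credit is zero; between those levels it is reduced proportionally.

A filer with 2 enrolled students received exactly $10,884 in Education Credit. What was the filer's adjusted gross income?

$347,400

Full credit = 2 × $9,070 = $18,140.
$10,884 is 10,884/18,140 of the full $18,140, so 7,256/18,140 of the $32,000 range has been used: income = $334,600 + $32,000 × 7,256/18,140 = $347,400.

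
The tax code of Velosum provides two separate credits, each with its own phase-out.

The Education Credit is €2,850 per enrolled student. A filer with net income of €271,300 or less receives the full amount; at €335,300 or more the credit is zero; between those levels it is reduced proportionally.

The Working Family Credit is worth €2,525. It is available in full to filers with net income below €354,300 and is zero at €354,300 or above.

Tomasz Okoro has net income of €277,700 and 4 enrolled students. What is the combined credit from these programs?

€12,785

Education Credit: base = 4 × €2,850 = €11,400. €277,700 is €6,400 into a €64,000 phase-out range, leaving 57,600/64,000 of the credit: €11,400 × 57,600/64,000 = €10,260.
Working Family Credit: €277,700 is below the €354,300 cutoff, so the full €2,525 applies.
Total: €10,260 + €2,525 = €12,785.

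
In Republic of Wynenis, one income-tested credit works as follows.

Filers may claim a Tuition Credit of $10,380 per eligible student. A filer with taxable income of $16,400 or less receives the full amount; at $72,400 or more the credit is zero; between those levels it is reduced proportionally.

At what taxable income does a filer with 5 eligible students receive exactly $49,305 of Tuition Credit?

$19,200

Full credit = 5 × $10,380 = $51,900.
$49,305 is 49,305/51,900 of the full $51,900, so 2,595/51,900 of the $56,000 range has been used: income = $16,400 + $56,000 × 2,595/51,900 = $19,200.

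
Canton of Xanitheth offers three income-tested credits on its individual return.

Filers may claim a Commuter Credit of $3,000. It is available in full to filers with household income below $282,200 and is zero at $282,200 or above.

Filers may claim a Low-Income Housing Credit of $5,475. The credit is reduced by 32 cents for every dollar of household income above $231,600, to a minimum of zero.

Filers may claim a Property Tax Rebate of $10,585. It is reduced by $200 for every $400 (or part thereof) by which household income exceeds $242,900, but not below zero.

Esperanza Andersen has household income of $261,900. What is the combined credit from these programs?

$3,985

Commuter Credit: $261,900 is below the $282,200 cutoff, so the full $3,000 applies.
Low-Income Housing Credit: 32% of the $30,300 excess over $231,600 is $9,696 ≥ base, so the credit is $0.
Property Tax Rebate: income exceeds $242,900 by $19,000, which is 48 full-or-partial $400 increments; reduction = 48 × $200 = $9,600, leaving $985.
Total: $3,000 + $0 + $985 = $3,985.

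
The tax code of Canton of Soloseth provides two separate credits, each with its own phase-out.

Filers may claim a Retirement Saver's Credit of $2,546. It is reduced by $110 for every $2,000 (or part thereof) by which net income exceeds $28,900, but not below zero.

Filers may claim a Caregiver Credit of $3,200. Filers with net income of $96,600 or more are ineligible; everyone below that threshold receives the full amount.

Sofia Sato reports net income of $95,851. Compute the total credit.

Retirement Saver's Credit: income exceeds $28,900 by $66,951 → 34 increments × $110 = $3,740 ≥ base, so the credit is $0.
Caregiver Credit: $95,851 is below the $96,600 cutoff, so the full $3,200 applies.
Total: $0 + $3,200 = $3,200.

$3,200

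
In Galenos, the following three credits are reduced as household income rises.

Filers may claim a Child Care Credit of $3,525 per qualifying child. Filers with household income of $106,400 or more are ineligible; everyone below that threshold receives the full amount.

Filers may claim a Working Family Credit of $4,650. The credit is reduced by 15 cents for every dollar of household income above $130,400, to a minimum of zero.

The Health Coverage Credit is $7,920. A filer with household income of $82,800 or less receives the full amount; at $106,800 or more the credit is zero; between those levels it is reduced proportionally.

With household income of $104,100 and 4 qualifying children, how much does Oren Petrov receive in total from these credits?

Child Care Credit: base = 4 × $3,525 = $14,100. $104,100 is below the $106,400 cutoff, so the full $14,100 applies.
Working Family Credit: $104,100 is at or below the $130,400 threshold, so the full $4,650 applies.
Health Coverage Credit: $104,100 is $21,300 into a $24,000 phase-out range, leaving 2,700/24,000 of the credit: $7,920 × 2,700/24,000 = $891.
Total: $14,100 + $4,650 + $891 = $19,641.

$19,641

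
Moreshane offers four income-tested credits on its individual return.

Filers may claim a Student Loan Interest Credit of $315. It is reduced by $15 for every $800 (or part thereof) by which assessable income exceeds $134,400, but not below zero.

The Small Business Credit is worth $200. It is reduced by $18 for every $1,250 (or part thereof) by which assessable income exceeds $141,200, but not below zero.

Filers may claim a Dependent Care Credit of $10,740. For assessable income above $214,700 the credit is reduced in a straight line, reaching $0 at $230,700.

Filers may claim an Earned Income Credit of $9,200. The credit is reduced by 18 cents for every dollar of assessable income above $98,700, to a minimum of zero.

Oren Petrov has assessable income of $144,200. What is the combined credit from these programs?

Student Loan Interest Credit: income exceeds $134,400 by $9,800, which is 13 full-or-partial $800 increments; reduction = 13 × $15 = $195, leaving $120.
Small Business Credit: income exceeds $141,200 by $3,000, which is 3 full-or-partial $1,250 increments; reduction = 3 × $18 = $54, leaving $146.
Dependent Care Credit: $144,200 is at or below the $214,700 threshold, so the full $10,740 applies.
Earned Income Credit: 18% of the $45,500 excess over $98,700 is $8,190; credit = $9,200 − $8,190 = $1,010.
Total: $120 + $146 + $10,740 + $1,010 = $12,016.

$12,016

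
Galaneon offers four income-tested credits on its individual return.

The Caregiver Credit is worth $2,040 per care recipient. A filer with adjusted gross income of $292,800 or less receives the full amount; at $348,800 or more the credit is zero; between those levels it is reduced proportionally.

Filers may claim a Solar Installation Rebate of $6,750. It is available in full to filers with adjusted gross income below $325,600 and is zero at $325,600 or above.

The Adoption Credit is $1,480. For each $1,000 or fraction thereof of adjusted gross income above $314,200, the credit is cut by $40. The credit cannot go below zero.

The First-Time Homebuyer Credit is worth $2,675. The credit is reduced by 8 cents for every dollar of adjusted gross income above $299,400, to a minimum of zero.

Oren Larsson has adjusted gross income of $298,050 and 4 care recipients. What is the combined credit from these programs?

$18,300

Caregiver Credit: base = 4 × $2,040 = $8,160. $298,050 is $5,250 into a $56,000 phase-out range, leaving 50,750/56,000 of the credit: $8,160 × 50,750/56,000 = $7,395.
Solar Installation Rebate: $298,050 is below the $325,600 cutoff, so the full $6,750 applies.
Adoption Credit: $298,050 is at or below the $314,200 threshold, so the full $1,480 applies.
First-Time Homebuyer Credit: $298,050 is at or below the $299,400 threshold, so the full $2,675 applies.
Total: $7,395 + $6,750 + $1,480 + $2,675 = $18,300.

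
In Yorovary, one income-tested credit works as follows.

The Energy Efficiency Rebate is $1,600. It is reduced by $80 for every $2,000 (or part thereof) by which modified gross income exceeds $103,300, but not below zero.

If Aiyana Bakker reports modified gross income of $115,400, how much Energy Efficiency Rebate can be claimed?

Energy Efficiency Rebate: income exceeds $103,300 by $12,100, which is 7 full-or-partial $2,000 increments; reduction = 7 × $80 = $560, leaving $1,040.

$1,040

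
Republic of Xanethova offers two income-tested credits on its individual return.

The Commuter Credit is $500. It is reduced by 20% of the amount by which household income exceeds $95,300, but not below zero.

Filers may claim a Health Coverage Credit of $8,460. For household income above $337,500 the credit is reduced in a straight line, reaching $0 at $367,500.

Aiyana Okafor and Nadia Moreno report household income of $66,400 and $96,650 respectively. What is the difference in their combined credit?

Aiyana ($66,400): Commuter Credit: $66,400 is at or below the $95,300 threshold, so the full $500 applies. Health Coverage Credit: $66,400 is at or below the $337,500 threshold, so the full $8,460 applies. total $500 + $8,460 = $8,960
Nadia ($96,650): Commuter Credit: 20% of the $1,350 excess over $95,300 is $270; credit = $500 − $270 = $230. Health Coverage Credit: $96,650 is at or below the $337,500 threshold, so the full $8,460 applies. total $230 + $8,460 = $8,690
Difference: |$8,960 − $8,690| = $270.

$270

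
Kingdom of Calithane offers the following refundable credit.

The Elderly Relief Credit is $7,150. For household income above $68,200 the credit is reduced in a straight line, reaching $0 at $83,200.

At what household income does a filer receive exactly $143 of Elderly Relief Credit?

$82,900

$143 is 143/7,150 of the full $7,150, so 7,007/7,150 of the $15,000 range has been used: income = $68,200 + $15,000 × 7,007/7,150 = $82,900.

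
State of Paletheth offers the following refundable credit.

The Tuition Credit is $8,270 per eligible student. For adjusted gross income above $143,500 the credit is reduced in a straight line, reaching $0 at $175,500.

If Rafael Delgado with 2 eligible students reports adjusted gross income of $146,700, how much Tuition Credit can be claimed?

$14,886

Tuition Credit: base = 2 × $8,270 = $16,540. $146,700 is $3,200 into a $32,000 phase-out range, leaving 28,800/32,000 of the credit: $16,540 × 28,800/32,000 = $14,886.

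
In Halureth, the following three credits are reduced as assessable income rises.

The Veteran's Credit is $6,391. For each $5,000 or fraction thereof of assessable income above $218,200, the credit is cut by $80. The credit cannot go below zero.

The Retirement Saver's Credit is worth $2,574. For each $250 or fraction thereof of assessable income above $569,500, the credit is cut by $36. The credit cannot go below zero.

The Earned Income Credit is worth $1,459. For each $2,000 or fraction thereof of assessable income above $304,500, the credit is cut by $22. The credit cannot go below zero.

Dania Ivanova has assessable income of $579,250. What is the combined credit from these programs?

Veteran's Credit: income exceeds $218,200 by $361,050, which is 73 full-or-partial $5,000 increments; reduction = 73 × $80 = $5,840, leaving $551.
Retirement Saver's Credit: income exceeds $569,500 by $9,750, which is 39 full-or-partial $250 increments; reduction = 39 × $36 = $1,404, leaving $1,170.
Earned Income Credit: income exceeds $304,500 by $274,750 → 138 increments × $22 = $3,036 ≥ base, so the credit is $0.
Total: $551 + $1,170 + $0 = $1,721.

$1,721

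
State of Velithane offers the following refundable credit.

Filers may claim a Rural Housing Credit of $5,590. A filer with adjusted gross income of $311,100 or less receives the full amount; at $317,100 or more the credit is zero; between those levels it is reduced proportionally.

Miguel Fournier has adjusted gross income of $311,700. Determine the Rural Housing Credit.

Rural Housing Credit: $311,700 is $600 into a $6,000 phase-out range, leaving 5,400/6,000 of the credit: $5,590 × 5,400/6,000 = $5,031.

$5,031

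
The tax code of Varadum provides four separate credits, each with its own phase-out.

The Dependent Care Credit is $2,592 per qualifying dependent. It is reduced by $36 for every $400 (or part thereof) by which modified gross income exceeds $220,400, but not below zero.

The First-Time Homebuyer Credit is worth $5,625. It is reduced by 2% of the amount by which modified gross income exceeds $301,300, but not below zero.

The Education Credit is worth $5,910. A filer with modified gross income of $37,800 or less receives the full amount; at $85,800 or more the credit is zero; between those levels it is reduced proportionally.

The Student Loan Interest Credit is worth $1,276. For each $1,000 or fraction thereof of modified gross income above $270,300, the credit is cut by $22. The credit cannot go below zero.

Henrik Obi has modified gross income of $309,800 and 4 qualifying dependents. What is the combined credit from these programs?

Dependent Care Credit: base = 4 × $2,592 = $10,368. income exceeds $220,400 by $89,400, which is 224 full-or-partial $400 increments; reduction = 224 × $36 = $8,064, leaving $2,304.
First-Time Homebuyer Credit: 2% of the $8,500 excess over $301,300 is $170; credit = $5,625 − $170 = $5,455.
Education Credit: $309,800 is at or above $85,800, so the credit is $0.
Student Loan Interest Credit: income exceeds $270,300 by $39,500, which is 40 full-or-partial $1,000 increments; reduction = 40 × $22 = $880, leaving $396.
Total: $2,304 + $5,455 + $0 + $396 = $8,155.

$8,155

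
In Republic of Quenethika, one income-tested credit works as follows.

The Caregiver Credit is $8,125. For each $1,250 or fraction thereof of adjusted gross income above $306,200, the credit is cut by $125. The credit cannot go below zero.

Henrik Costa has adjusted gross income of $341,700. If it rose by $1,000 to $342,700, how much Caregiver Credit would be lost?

At $341,700 — income exceeds $306,200 by $35,500, which is 29 full-or-partial $1,250 increments; reduction = 29 × $125 = $3,625, leaving $4,500.
At $342,700 — income exceeds $306,200 by $36,500, which is 30 full-or-partial $1,250 increments; reduction = 30 × $125 = $3,750, leaving $4,375.
Lost: $4,500 − $4,375 = $125.

$125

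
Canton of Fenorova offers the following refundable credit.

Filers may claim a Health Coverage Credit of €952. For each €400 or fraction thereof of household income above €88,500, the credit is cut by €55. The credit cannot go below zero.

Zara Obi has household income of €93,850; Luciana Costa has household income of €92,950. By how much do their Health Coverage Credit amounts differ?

Zara (€93,850): Health Coverage Credit: income exceeds €88,500 by €5,350, which is 14 full-or-partial €400 increments; reduction = 14 × €55 = €770, leaving €182.
Luciana (€92,950): Health Coverage Credit: income exceeds €88,500 by €4,450, which is 12 full-or-partial €400 increments; reduction = 12 × €55 = €660, leaving €292.
Difference: |€182 − €292| = €110.

€110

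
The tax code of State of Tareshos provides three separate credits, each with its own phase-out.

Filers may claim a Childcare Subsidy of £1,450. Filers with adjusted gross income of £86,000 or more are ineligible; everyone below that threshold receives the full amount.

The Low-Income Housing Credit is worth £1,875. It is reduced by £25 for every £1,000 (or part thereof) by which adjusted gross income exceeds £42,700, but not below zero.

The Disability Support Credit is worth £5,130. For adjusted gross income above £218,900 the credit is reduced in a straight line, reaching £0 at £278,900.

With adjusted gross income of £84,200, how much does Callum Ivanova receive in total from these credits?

£7,405

Childcare Subsidy: £84,200 is below the £86,000 cutoff, so the full £1,450 applies.
Low-Income Housing Credit: income exceeds £42,700 by £41,500, which is 42 full-or-partial £1,000 increments; reduction = 42 × £25 = £1,050, leaving £825.
Disability Support Credit: £84,200 is at or below the £218,900 threshold, so the full £5,130 applies.
Total: £1,450 + £825 + £5,130 = £7,405.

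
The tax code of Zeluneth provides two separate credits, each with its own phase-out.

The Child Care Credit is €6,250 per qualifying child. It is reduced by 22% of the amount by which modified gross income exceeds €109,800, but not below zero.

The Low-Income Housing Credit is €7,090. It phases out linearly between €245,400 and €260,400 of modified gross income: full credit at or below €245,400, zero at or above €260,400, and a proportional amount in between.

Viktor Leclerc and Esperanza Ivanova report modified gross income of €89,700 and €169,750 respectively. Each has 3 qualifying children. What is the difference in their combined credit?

€13,189

Viktor (€89,700): Child Care Credit: base = 3 × €6,250 = €18,750. €89,700 is at or below the €109,800 threshold, so the full €18,750 applies. Low-Income Housing Credit: €89,700 is at or below the €245,400 threshold, so the full €7,090 applies. total €18,750 + €7,090 = €25,840
Esperanza (€169,750): Child Care Credit: base = 3 × €6,250 = €18,750. 22% of the €59,950 excess over €109,800 is €13,189; credit = €18,750 − €13,189 = €5,561. Low-Income Housing Credit: €169,750 is at or below the €245,400 threshold, so the full €7,090 applies. total €5,561 + €7,090 = €12,651
Difference: |€25,840 − €12,651| = €13,189.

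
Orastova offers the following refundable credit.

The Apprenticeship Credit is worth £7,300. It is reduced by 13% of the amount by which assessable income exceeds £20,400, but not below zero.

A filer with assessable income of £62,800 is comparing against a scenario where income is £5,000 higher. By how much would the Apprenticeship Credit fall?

At £62,800 — 13% of the £42,400 excess over £20,400 is £5,512; credit = £7,300 − £5,512 = £1,788.
At £67,800 — 13% of the £47,400 excess over £20,400 is £6,162; credit = £7,300 − £6,162 = £1,138.
Lost: £1,788 − £1,138 = £650.

£650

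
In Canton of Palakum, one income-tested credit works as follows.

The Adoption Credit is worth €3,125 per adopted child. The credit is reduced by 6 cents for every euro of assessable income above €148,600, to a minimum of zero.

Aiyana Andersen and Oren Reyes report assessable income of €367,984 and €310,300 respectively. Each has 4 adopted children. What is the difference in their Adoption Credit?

€2,798

Aiyana (€367,984): Adoption Credit: base = 4 × €3,125 = €12,500. 6% of the €219,384 excess over €148,600 is €13,163.04 ≥ base, so the credit is €0.
Oren (€310,300): Adoption Credit: base = 4 × €3,125 = €12,500. 6% of the €161,700 excess over €148,600 is €9,702; credit = €12,500 − €9,702 = €2,798.
Difference: |€0 − €2,798| = €2,798.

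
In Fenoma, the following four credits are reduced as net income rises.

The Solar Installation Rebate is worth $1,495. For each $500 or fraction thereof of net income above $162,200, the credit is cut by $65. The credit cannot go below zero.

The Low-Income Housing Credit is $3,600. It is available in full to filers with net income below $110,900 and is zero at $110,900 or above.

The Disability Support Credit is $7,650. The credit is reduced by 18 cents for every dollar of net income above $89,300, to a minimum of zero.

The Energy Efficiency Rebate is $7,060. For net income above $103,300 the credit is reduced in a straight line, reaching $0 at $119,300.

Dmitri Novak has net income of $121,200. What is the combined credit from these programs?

$3,403

Solar Installation Rebate: $121,200 is at or below the $162,200 threshold, so the full $1,495 applies.
Low-Income Housing Credit: $121,200 meets or exceeds the $110,900 cutoff, so the credit is $0.
Disability Support Credit: 18% of the $31,900 excess over $89,300 is $5,742; credit = $7,650 − $5,742 = $1,908.
Energy Efficiency Rebate: $121,200 is at or above $119,300, so the credit is $0.
Total: $1,495 + $0 + $1,908 + $0 = $3,403.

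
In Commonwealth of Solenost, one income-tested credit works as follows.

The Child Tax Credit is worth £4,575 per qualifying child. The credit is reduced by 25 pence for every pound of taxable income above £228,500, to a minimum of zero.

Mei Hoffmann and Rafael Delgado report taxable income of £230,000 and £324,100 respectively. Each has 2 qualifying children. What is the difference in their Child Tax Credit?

Mei (£230,000): Child Tax Credit: base = 2 × £4,575 = £9,150. 25% of the £1,500 excess over £228,500 is £375; credit = £9,150 − £375 = £8,775.
Rafael (£324,100): Child Tax Credit: base = 2 × £4,575 = £9,150. 25% of the £95,600 excess over £228,500 is £23,900 ≥ base, so the credit is £0.
Difference: |£8,775 − £0| = £8,775.

£8,775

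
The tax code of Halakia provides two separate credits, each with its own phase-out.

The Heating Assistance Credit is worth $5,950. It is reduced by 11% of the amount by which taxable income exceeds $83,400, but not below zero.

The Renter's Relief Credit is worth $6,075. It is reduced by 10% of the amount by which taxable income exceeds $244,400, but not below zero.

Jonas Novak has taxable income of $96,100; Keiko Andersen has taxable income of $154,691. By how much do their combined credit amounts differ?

$4,553

Jonas ($96,100): Heating Assistance Credit: 11% of the $12,700 excess over $83,400 is $1,397; credit = $5,950 − $1,397 = $4,553. Renter's Relief Credit: $96,100 is at or below the $244,400 threshold, so the full $6,075 applies. total $4,553 + $6,075 = $10,628
Keiko ($154,691): Heating Assistance Credit: 11% of the $71,291 excess over $83,400 is $7,842.01 ≥ base, so the credit is $0. Renter's Relief Credit: $154,691 is at or below the $244,400 threshold, so the full $6,075 applies. total $0 + $6,075 = $6,075
Difference: |$10,628 − $6,075| = $4,553.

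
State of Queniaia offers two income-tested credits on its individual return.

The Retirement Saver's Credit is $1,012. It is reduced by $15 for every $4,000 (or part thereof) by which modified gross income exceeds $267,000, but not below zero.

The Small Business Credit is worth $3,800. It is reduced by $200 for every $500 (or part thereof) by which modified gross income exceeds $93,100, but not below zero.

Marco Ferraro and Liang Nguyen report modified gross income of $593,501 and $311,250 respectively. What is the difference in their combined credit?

Marco ($593,501): Retirement Saver's Credit: income exceeds $267,000 by $326,501 → 82 increments × $15 = $1,230 ≥ base, so the credit is $0. Small Business Credit: income exceeds $93,100 by $500,401 → 1001 increments × $200 = $200,200 ≥ base, so the credit is $0. total $0 + $0 = $0
Liang ($311,250): Retirement Saver's Credit: income exceeds $267,000 by $44,250, which is 12 full-or-partial $4,000 increments; reduction = 12 × $15 = $180, leaving $832. Small Business Credit: income exceeds $93,100 by $218,150 → 437 increments × $200 = $87,400 ≥ base, so the credit is $0. total $832 + $0 = $832
Difference: |$0 − $832| = $832.

$832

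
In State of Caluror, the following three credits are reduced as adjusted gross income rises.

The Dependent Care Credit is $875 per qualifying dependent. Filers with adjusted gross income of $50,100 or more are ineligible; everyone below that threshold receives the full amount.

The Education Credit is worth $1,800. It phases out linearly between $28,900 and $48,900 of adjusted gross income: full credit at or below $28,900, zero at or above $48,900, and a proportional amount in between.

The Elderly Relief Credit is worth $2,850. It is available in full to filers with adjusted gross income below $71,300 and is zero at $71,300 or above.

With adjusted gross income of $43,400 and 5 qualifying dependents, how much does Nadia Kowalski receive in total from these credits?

Dependent Care Credit: base = 5 × $875 = $4,375. $43,400 is below the $50,100 cutoff, so the full $4,375 applies.
Education Credit: $43,400 is $14,500 into a $20,000 phase-out range, leaving 5,500/20,000 of the credit: $1,800 × 5,500/20,000 = $495.
Elderly Relief Credit: $43,400 is below the $71,300 cutoff, so the full $2,850 applies.
Total: $4,375 + $495 + $2,850 = $7,720.

$7,720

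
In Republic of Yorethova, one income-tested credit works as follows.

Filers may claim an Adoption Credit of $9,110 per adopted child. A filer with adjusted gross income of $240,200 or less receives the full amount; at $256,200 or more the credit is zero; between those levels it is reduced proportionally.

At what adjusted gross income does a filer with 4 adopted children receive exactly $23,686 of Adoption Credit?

Full credit = 4 × $9,110 = $36,440.
$23,686 is 23,686/36,440 of the full $36,440, so 12,754/36,440 of the $16,000 range has been used: income = $240,200 + $16,000 × 12,754/36,440 = $245,800.

$245,800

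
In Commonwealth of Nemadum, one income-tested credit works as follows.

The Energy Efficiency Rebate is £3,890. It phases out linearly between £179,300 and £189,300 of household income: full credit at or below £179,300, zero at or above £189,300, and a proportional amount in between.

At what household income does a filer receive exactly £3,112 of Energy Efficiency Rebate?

£181,300

£3,112 is 3,112/3,890 of the full £3,890, so 778/3,890 of the £10,000 range has been used: income = £179,300 + £10,000 × 778/3,890 = £181,300.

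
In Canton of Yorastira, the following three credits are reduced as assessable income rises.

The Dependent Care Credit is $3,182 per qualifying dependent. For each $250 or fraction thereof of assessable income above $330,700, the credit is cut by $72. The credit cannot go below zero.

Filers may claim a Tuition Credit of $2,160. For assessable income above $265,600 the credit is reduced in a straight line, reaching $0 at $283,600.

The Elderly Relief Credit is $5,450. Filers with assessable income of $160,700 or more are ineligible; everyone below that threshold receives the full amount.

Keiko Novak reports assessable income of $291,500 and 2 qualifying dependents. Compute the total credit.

$6,364

Dependent Care Credit: base = 2 × $3,182 = $6,364. $291,500 is at or below the $330,700 threshold, so the full $6,364 applies.
Tuition Credit: $291,500 is at or above $283,600, so the credit is $0.
Elderly Relief Credit: $291,500 meets or exceeds the $160,700 cutoff, so the credit is $0.
Total: $6,364 + $0 + $0 = $6,364.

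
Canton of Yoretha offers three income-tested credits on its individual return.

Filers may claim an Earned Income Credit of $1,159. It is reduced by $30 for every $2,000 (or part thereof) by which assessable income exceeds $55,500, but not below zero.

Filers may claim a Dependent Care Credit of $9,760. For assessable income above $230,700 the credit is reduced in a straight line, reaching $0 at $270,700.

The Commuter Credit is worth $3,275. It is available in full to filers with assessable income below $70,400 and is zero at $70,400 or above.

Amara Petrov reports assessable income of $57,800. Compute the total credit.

Earned Income Credit: income exceeds $55,500 by $2,300, which is 2 full-or-partial $2,000 increments; reduction = 2 × $30 = $60, leaving $1,099.
Dependent Care Credit: $57,800 is at or below the $230,700 threshold, so the full $9,760 applies.
Commuter Credit: $57,800 is below the $70,400 cutoff, so the full $3,275 applies.
Total: $1,099 + $9,760 + $3,275 = $14,134.

$14,134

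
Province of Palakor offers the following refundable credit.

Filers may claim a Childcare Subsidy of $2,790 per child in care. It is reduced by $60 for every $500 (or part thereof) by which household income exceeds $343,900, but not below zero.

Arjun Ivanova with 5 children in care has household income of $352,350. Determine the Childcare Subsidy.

$12,930

Childcare Subsidy: base = 5 × $2,790 = $13,950. income exceeds $343,900 by $8,450, which is 17 full-or-partial $500 increments; reduction = 17 × $60 = $1,020, leaving $12,930.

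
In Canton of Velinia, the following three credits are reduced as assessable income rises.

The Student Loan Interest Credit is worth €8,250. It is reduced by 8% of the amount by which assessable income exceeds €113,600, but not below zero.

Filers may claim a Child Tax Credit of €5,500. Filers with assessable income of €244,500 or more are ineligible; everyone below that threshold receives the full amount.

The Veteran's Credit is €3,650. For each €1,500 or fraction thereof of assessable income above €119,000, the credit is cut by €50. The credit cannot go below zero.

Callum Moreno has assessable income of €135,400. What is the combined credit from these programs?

€15,106

Student Loan Interest Credit: 8% of the €21,800 excess over €113,600 is €1,744; credit = €8,250 − €1,744 = €6,506.
Child Tax Credit: €135,400 is below the €244,500 cutoff, so the full €5,500 applies.
Veteran's Credit: income exceeds €119,000 by €16,400, which is 11 full-or-partial €1,500 increments; reduction = 11 × €50 = €550, leaving €3,100.
Total: €6,506 + €5,500 + €3,100 = €15,106.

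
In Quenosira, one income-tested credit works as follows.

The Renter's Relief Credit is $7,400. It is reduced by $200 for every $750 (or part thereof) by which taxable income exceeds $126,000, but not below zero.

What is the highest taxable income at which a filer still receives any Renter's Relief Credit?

$153,000

After 36 increments the reduction is 36 × $200 = $7,200, leaving $200; one more increment wipes it out. Increment 36 ends at excess 36 × $750 = $27,000, so the highest qualifying income is $126,000 + $27,000 = $153,000.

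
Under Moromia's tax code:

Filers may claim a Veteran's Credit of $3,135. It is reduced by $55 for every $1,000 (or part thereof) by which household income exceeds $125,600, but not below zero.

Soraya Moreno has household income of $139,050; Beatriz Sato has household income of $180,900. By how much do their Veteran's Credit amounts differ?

$2,310

Soraya ($139,050): Veteran's Credit: income exceeds $125,600 by $13,450, which is 14 full-or-partial $1,000 increments; reduction = 14 × $55 = $770, leaving $2,365.
Beatriz ($180,900): Veteran's Credit: income exceeds $125,600 by $55,300, which is 56 full-or-partial $1,000 increments; reduction = 56 × $55 = $3,080, leaving $55.
Difference: |$2,365 − $55| = $2,310.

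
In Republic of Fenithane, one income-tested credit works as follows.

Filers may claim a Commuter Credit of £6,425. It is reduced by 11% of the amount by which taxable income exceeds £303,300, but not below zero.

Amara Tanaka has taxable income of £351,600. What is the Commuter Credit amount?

Commuter Credit: 11% of the £48,300 excess over £303,300 is £5,313; credit = £6,425 − £5,313 = £1,112.

£1,112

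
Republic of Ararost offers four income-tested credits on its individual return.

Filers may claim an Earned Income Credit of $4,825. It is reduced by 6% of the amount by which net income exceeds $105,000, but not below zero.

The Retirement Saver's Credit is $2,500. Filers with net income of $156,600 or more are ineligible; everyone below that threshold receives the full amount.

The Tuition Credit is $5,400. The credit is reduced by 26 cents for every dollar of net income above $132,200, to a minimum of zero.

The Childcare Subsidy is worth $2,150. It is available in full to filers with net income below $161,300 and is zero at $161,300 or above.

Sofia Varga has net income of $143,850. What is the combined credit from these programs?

Earned Income Credit: 6% of the $38,850 excess over $105,000 is $2,331; credit = $4,825 − $2,331 = $2,494.
Retirement Saver's Credit: $143,850 is below the $156,600 cutoff, so the full $2,500 applies.
Tuition Credit: 26% of the $11,650 excess over $132,200 is $3,029; credit = $5,400 − $3,029 = $2,371.
Childcare Subsidy: $143,850 is below the $161,300 cutoff, so the full $2,150 applies.
Total: $2,494 + $2,500 + $2,371 + $2,150 = $9,515.

$9,515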